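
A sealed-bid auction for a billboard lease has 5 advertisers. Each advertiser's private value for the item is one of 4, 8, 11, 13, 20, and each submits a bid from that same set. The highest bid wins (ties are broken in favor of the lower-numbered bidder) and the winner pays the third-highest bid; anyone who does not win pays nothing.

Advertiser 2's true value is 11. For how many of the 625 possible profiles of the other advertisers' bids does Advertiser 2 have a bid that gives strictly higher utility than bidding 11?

Others bid (4, 4, 4, 13): truth gives 0; bid 13 gives 7 > 0. Violating.
Others bid (4, 4, 4, 20): truth gives 0; bid 20 gives 7 > 0. Violating.
Others bid (4, 4, 8, 13): truth gives 0; bid 13 gives 3 > 0. Violating.
Others bid (4, 4, 8, 20): truth gives 0; bid 20 gives 3 > 0. Violating.
Others bid (4, 4, 4, 4): truth gives 7; no alternative beats it.
Others bid (4, 4, 4, 8): truth gives 7; no alternative beats it.
(Checking all 625 profiles: 64 have a profitable deviation, 561 do not.)

64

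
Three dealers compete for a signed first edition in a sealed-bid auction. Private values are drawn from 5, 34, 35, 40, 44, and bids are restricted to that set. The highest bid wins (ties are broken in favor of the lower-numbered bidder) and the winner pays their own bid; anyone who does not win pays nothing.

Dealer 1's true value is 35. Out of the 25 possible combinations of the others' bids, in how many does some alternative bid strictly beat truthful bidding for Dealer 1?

4

Others bid (5, 5): truth gives 0; bid 5 gives 30 > 0. Violating.
Others bid (5, 34): truth gives 0; bid 34 gives 1 > 0. Violating.
Others bid (34, 5): truth gives 0; bid 34 gives 1 > 0. Violating.
Others bid (34, 34): truth gives 0; bid 34 gives 1 > 0. Violating.
Others bid (5, 35): truth gives 0; no alternative beats it.
Others bid (5, 40): truth gives 0; no alternative beats it.
(Checking all 25 profiles: 4 have a profitable deviation, 21 do not.)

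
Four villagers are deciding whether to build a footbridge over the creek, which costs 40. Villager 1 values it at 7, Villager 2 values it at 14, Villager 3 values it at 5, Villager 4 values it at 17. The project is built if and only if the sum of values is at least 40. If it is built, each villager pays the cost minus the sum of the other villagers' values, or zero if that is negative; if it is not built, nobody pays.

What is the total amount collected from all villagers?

Total value 43 ≥ cost 40, so it is built.
Villager 1: others sum to 36; max(0, 40 - 36) = 4.
Villager 2: others sum to 29; max(0, 40 - 29) = 11.
Villager 3: others sum to 38; max(0, 40 - 38) = 2.
Villager 4: others sum to 26; max(0, 40 - 26) = 14.
Total collected = 4 + 11 + 2 + 14 = 31.

31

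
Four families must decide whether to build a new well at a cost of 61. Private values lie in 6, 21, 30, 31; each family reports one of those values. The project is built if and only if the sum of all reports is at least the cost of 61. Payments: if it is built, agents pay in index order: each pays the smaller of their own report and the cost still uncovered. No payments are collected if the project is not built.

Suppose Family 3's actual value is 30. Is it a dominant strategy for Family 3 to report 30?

Consider the case where Family 1 reports 6, Family 2 reports 6 and Family 4 reports 30.
Truthful report 30: project built, pays 30, utility 30 - 30 = 0.
Report 21 instead: project built, pays 21, utility 30 - 21 = 9.
Since 9 > 0, reporting 21 is strictly better here, so truthful reporting is not dominant.

No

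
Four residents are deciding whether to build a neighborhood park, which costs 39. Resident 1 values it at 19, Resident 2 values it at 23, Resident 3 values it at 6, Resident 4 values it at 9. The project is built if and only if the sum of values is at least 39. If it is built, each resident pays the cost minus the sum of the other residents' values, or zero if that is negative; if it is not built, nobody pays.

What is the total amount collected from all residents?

Total value 57 ≥ cost 39, so it is built.
Resident 1: others sum to 38; max(0, 39 - 38) = 1.
Resident 2: others sum to 34; max(0, 39 - 34) = 5.
Resident 3: others sum to 51; max(0, 39 - 51) = 0.
Resident 4: others sum to 48; max(0, 39 - 48) = 0.
Total collected = 1 + 5 + 0 + 0 = 6.

6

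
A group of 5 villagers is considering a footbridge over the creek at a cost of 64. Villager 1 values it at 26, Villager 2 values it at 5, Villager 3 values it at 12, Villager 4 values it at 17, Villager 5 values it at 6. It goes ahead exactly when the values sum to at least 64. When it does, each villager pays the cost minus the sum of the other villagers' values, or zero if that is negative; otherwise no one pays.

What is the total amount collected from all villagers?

Total value 66 ≥ cost 64, so it is built.
Villager 1: others sum to 40; max(0, 64 - 40) = 24.
Villager 2: others sum to 61; max(0, 64 - 61) = 3.
Villager 3: others sum to 54; max(0, 64 - 54) = 10.
Villager 4: others sum to 49; max(0, 64 - 49) = 15.
Villager 5: others sum to 60; max(0, 64 - 60) = 4.
Total collected = 24 + 3 + 10 + 15 + 4 = 56.

56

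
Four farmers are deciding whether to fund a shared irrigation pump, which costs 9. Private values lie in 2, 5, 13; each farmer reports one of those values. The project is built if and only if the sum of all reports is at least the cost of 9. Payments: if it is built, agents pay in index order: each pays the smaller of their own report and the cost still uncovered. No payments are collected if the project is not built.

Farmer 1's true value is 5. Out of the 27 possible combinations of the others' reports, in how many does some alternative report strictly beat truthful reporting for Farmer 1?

26

Others report (2, 2, 5): truth gives 0; report 2 gives 3 > 0. Violating.
Others report (2, 2, 13): truth gives 0; report 2 gives 3 > 0. Violating.
Others report (2, 5, 2): truth gives 0; report 2 gives 3 > 0. Violating.
Others report (2, 5, 5): truth gives 0; report 2 gives 3 > 0. Violating.
Others report (2, 2, 2): truth gives 0; no alternative beats it.
(Checking all 27 profiles: 26 have a profitable deviation, 1 does not.)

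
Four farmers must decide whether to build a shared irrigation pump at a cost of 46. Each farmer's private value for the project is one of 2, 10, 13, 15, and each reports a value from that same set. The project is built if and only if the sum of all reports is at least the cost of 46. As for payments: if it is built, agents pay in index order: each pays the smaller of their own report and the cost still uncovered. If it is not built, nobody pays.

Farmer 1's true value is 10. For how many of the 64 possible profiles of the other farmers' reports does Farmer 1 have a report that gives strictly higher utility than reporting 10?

1

Others report (15, 15, 15): truth gives 0; report 2 gives 8 > 0. Violating.
Others report (2, 2, 2): truth gives 0; no alternative beats it.
Others report (2, 2, 10): truth gives 0; no alternative beats it.
(Checking all 64 profiles: 1 has a profitable deviation, 63 do not.)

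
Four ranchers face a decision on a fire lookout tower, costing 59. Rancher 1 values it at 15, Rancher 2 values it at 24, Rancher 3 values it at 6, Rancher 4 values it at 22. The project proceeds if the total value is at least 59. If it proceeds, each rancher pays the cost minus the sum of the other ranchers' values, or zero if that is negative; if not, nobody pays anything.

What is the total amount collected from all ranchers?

Total value 67 ≥ cost 59, so it is built.
Rancher 1: others sum to 52; max(0, 59 - 52) = 7.
Rancher 2: others sum to 43; max(0, 59 - 43) = 16.
Rancher 3: others sum to 61; max(0, 59 - 61) = 0.
Rancher 4: others sum to 45; max(0, 59 - 45) = 14.
Total collected = 7 + 16 + 0 + 14 = 37.

37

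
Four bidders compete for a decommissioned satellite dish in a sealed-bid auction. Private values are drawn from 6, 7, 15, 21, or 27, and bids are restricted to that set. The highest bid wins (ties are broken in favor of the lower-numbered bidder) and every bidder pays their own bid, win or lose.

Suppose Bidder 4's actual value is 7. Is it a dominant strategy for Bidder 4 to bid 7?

No

Consider the case where Bidder 1 bids 6, Bidder 2 bids 6 and Bidder 3 bids 7.
Truthful bid 7: loses but pays 7, utility -7.
Bid 6 instead: loses but pays 6, utility -6.
Since -6 > -7, bidding 6 is strictly better here, so truthful bidding is not dominant.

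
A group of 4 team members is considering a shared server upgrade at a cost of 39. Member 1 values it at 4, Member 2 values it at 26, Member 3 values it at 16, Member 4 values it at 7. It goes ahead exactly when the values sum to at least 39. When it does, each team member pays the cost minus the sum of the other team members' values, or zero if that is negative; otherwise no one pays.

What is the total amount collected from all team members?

Total value 53 ≥ cost 39, so it is built.
Member 1: others sum to 49; max(0, 39 - 49) = 0.
Member 2: others sum to 27; max(0, 39 - 27) = 12.
Member 3: others sum to 37; max(0, 39 - 37) = 2.
Member 4: others sum to 46; max(0, 39 - 46) = 0.
Total collected = 0 + 12 + 2 + 0 = 14.

14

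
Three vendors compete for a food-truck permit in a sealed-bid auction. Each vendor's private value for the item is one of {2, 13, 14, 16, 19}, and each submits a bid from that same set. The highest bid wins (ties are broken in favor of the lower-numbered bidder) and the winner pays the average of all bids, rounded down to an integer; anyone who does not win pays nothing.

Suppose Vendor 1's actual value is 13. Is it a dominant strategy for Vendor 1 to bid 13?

No

Consider the case where Vendor 2 bids 2 and Vendor 3 bids 2.
Truthful bid 13: wins, pays 5, utility 13 - 5 = 8.
Bid 2 instead: wins, pays 2, utility 13 - 2 = 11.
Since 11 > 8, bidding 2 is strictly better here, so truthful bidding is not dominant.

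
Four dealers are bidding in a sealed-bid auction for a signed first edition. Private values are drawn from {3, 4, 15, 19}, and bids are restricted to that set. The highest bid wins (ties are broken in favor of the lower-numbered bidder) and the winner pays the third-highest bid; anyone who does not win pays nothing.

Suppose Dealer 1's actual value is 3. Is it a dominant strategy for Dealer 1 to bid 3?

Check each profile of the others' bids and compare truth against every alternative bid.
Others bid (3, 4, 4): truth gives 0, best alternative gives -1.
Others bid (4, 3, 4): truth gives 0, best alternative gives -1.
Others bid (4, 4, 3): truth gives 0, best alternative gives -1.
Others bid (4, 4, 4): truth gives 0, best alternative gives -1.
Others bid (3, 3, 3): truth gives 0, best alternative gives 0.
Others bid (3, 3, 4): truth gives 0, best alternative gives 0.
(Remaining 58 profiles checked similarly; truth is weakly best in each.)
In every case the truthful bid is at least as good as any alternative, so it is a dominant strategy.

Yes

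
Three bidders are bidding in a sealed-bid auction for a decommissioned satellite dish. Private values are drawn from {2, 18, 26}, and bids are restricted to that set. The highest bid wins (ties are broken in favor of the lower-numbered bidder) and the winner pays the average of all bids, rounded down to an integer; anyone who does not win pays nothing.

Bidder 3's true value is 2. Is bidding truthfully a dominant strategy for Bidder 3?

Yes

Check each profile of the others' bids and compare truth against every alternative bid.
Others bid (2, 2): truth gives 0, best alternative gives -5.
Others bid (2, 18): truth gives 0, best alternative gives 0.
Others bid (2, 26): truth gives 0, best alternative gives 0.
Others bid (18, 2): truth gives 0, best alternative gives 0.
Others bid (18, 18): truth gives 0, best alternative gives 0.
Others bid (18, 26): truth gives 0, best alternative gives 0.
(Remaining 3 profiles checked similarly; truth is weakly best in each.)
In every case the truthful bid is at least as good as any alternative, so it is a dominant strategy.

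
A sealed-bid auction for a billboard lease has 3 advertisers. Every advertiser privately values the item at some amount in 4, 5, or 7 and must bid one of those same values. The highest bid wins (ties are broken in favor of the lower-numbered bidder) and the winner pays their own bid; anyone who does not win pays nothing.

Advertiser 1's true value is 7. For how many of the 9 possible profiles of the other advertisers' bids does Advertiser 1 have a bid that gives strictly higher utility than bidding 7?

Others bid (4, 4): truth gives 0; bid 4 gives 3 > 0. Violating.
Others bid (4, 5): truth gives 0; bid 5 gives 2 > 0. Violating.
Others bid (5, 4): truth gives 0; bid 5 gives 2 > 0. Violating.
Others bid (5, 5): truth gives 0; bid 5 gives 2 > 0. Violating.
Others bid (4, 7): truth gives 0; no alternative beats it.
Others bid (5, 7): truth gives 0; no alternative beats it.
(Checking all 9 profiles: 4 have a profitable deviation, 5 do not.)

4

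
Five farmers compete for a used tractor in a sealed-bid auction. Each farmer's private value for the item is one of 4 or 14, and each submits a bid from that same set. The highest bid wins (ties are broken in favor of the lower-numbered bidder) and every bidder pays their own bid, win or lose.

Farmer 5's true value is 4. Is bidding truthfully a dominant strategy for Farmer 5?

Check each profile of the others' bids and compare truth against every alternative bid.
Others bid (4, 4, 4, 14): truth gives -4, best alternative gives -14.
Others bid (4, 4, 14, 4): truth gives -4, best alternative gives -14.
Others bid (4, 4, 14, 14): truth gives -4, best alternative gives -14.
Others bid (4, 14, 4, 4): truth gives -4, best alternative gives -14.
Others bid (4, 14, 4, 14): truth gives -4, best alternative gives -14.
Others bid (4, 14, 14, 4): truth gives -4, best alternative gives -14.
(Remaining 10 profiles checked similarly; truth is weakly best in each.)
In every case the truthful bid is at least as good as any alternative, so it is a dominant strategy.

Yes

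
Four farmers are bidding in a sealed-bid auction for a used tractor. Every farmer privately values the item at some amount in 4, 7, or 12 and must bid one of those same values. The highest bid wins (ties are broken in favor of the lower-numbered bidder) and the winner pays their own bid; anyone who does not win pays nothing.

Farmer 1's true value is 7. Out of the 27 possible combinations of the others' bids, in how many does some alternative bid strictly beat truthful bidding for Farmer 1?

1

Others bid (4, 4, 4): truth gives 0; bid 4 gives 3 > 0. Violating.
Others bid (4, 4, 7): truth gives 0; no alternative beats it.
Others bid (4, 4, 12): truth gives 0; no alternative beats it.
(Checking all 27 profiles: 1 has a profitable deviation, 26 do not.)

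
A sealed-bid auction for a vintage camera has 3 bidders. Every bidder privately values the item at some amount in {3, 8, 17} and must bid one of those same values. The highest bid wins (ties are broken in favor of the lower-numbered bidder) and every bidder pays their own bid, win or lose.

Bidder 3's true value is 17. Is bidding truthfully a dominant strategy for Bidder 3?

Consider the case where Bidder 1 bids 3 and Bidder 2 bids 3.
Truthful bid 17: wins, pays 17, utility 17 - 17 = 0.
Bid 8 instead: wins, pays 8, utility 17 - 8 = 9.
Since 9 > 0, bidding 8 is strictly better here, so truthful bidding is not dominant.

No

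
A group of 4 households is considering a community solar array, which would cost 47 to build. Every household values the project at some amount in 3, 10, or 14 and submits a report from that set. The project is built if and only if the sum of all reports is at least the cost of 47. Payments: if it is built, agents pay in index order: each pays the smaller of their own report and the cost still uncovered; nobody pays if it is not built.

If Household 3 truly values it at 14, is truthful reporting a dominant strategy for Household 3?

Consider the case where Household 1 reports 10, Household 2 reports 14 and Household 4 reports 14.
Truthful report 14: project built, pays 14, utility 14 - 14 = 0.
Report 10 instead: project built, pays 10, utility 14 - 10 = 4.
Since 4 > 0, reporting 10 is strictly better here, so truthful reporting is not dominant.

No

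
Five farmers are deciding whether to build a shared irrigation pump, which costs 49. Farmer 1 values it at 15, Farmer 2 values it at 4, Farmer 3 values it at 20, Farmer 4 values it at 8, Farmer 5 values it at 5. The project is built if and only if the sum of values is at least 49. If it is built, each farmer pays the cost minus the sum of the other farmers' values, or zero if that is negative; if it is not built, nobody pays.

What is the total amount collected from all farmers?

37

Total value 52 ≥ cost 49, so it is built.
Farmer 1: others sum to 37; max(0, 49 - 37) = 12.
Farmer 2: others sum to 48; max(0, 49 - 48) = 1.
Farmer 3: others sum to 32; max(0, 49 - 32) = 17.
Farmer 4: others sum to 44; max(0, 49 - 44) = 5.
Farmer 5: others sum to 47; max(0, 49 - 47) = 2.
Total collected = 12 + 1 + 17 + 5 + 2 = 37.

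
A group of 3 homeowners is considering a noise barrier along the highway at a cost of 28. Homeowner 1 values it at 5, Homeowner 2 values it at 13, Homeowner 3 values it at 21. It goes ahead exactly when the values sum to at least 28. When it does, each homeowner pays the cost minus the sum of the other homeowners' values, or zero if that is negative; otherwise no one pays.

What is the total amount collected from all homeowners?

Total value 39 ≥ cost 28, so it is built.
Homeowner 1: others sum to 34; max(0, 28 - 34) = 0.
Homeowner 2: others sum to 26; max(0, 28 - 26) = 2.
Homeowner 3: others sum to 18; max(0, 28 - 18) = 10.
Total collected = 0 + 2 + 10 = 12.

12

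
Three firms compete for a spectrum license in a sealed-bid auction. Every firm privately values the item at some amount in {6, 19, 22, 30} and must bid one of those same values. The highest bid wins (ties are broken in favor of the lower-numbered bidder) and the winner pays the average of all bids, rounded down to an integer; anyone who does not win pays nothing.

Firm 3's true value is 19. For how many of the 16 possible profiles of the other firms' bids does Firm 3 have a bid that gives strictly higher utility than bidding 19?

Others bid (6, 19): truth gives 0; bid 22 gives 4 > 0. Violating.
Others bid (19, 6): truth gives 0; bid 22 gives 4 > 0. Violating.
Others bid (6, 6): truth gives 9; no alternative beats it.
Others bid (6, 22): truth gives 0; no alternative beats it.
(Checking all 16 profiles: 2 have a profitable deviation, 14 do not.)

2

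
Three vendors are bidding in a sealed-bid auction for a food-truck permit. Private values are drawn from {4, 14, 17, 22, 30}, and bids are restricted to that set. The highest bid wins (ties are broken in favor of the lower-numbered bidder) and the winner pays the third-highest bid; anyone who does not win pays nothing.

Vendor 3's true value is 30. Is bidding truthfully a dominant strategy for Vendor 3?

Check each profile of the others' bids and compare truth against every alternative bid.
Others bid (4, 22): truth gives 26, best alternative gives 0.
Others bid (22, 4): truth gives 26, best alternative gives 0.
Others bid (14, 22): truth gives 16, best alternative gives 0.
Others bid (22, 14): truth gives 16, best alternative gives 0.
Others bid (17, 22): truth gives 13, best alternative gives 0.
Others bid (22, 17): truth gives 13, best alternative gives 0.
(Remaining 19 profiles checked similarly; truth is weakly best in each.)
In every case the truthful bid is at least as good as any alternative, so it is a dominant strategy.

Yes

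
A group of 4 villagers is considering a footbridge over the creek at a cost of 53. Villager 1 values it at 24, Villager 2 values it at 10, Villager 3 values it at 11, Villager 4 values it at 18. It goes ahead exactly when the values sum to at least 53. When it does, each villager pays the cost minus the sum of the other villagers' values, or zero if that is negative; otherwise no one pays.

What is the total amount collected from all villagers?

Total value 63 ≥ cost 53, so it is built.
Villager 1: others sum to 39; max(0, 53 - 39) = 14.
Villager 2: others sum to 53; max(0, 53 - 53) = 0.
Villager 3: others sum to 52; max(0, 53 - 52) = 1.
Villager 4: others sum to 45; max(0, 53 - 45) = 8.
Total collected = 14 + 0 + 1 + 8 = 23.

23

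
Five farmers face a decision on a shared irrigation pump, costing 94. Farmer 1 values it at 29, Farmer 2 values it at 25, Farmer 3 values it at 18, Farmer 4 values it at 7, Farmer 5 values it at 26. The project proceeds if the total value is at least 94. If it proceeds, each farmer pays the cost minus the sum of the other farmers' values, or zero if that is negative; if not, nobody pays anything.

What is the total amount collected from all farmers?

54

Total value 105 ≥ cost 94, so it is built.
Farmer 1: others sum to 76; max(0, 94 - 76) = 18.
Farmer 2: others sum to 80; max(0, 94 - 80) = 14.
Farmer 3: others sum to 87; max(0, 94 - 87) = 7.
Farmer 4: others sum to 98; max(0, 94 - 98) = 0.
Farmer 5: others sum to 79; max(0, 94 - 79) = 15.
Total collected = 18 + 14 + 7 + 0 + 15 = 54.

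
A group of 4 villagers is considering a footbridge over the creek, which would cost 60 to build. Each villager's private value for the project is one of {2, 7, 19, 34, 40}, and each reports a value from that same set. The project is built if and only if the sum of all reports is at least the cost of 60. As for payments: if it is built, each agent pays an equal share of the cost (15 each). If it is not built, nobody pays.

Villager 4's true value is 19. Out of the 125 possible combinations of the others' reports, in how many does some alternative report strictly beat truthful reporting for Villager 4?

19

Others report (2, 2, 19): truth gives 0; report 40 gives 4 > 0. Violating.
Others report (2, 2, 34): truth gives 0; report 34 gives 4 > 0. Violating.
Others report (2, 7, 19): truth gives 0; report 34 gives 4 > 0. Violating.
Others report (2, 19, 2): truth gives 0; report 40 gives 4 > 0. Violating.
Others report (2, 2, 2): truth gives 0; no alternative beats it.
Others report (2, 2, 7): truth gives 0; no alternative beats it.
(Checking all 125 profiles: 19 have a profitable deviation, 106 do not.)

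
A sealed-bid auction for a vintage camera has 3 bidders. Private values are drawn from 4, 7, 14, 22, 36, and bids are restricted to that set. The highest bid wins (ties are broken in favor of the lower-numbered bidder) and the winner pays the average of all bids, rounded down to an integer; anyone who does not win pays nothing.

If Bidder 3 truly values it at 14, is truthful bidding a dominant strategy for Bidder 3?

Consider the case where Bidder 1 bids 4 and Bidder 2 bids 4.
Truthful bid 14: wins, pays 7, utility 14 - 7 = 7.
Bid 7 instead: wins, pays 5, utility 14 - 5 = 9.
Since 9 > 7, bidding 7 is strictly better here, so truthful bidding is not dominant.

No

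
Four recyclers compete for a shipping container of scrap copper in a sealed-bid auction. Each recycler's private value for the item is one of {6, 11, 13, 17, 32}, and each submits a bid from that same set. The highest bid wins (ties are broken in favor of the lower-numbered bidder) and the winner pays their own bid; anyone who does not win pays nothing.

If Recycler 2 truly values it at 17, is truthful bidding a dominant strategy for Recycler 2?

Consider the case where Recycler 1 bids 6, Recycler 3 bids 6 and Recycler 4 bids 6.
Truthful bid 17: wins, pays 17, utility 17 - 17 = 0.
Bid 11 instead: wins, pays 11, utility 17 - 11 = 6.
Since 6 > 0, bidding 11 is strictly better here, so truthful bidding is not dominant.

No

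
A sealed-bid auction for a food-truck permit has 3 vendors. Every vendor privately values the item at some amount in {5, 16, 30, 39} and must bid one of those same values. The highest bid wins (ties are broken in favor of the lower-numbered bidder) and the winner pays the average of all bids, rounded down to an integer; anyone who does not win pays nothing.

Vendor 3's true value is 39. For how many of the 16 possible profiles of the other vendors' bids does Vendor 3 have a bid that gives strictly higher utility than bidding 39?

4

Others bid (5, 5): truth gives 23; bid 16 gives 31 > 23. Violating.
Others bid (5, 16): truth gives 19; bid 30 gives 22 > 19. Violating.
Others bid (16, 5): truth gives 19; bid 30 gives 22 > 19. Violating.
Others bid (16, 16): truth gives 16; bid 30 gives 19 > 16. Violating.
Others bid (5, 30): truth gives 15; no alternative beats it.
Others bid (5, 39): truth gives 0; no alternative beats it.
(Checking all 16 profiles: 4 have a profitable deviation, 12 do not.)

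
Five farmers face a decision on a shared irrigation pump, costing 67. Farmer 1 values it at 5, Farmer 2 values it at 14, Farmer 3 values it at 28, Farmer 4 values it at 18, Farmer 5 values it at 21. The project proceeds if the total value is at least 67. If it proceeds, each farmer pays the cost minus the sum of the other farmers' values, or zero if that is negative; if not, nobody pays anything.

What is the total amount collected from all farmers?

Total value 86 ≥ cost 67, so it is built.
Farmer 1: others sum to 81; max(0, 67 - 81) = 0.
Farmer 2: others sum to 72; max(0, 67 - 72) = 0.
Farmer 3: others sum to 58; max(0, 67 - 58) = 9.
Farmer 4: others sum to 68; max(0, 67 - 68) = 0.
Farmer 5: others sum to 65; max(0, 67 - 65) = 2.
Total collected = 0 + 0 + 9 + 0 + 2 = 11.

11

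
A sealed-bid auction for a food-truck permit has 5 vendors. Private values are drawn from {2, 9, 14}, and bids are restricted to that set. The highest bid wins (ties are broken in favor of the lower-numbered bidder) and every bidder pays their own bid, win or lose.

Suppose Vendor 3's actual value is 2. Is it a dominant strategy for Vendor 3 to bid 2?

Yes

Check each profile of the others' bids and compare truth against every alternative bid.
Others bid (2, 2, 2, 14): truth gives -2, best alternative gives -9.
Others bid (2, 2, 9, 14): truth gives -2, best alternative gives -9.
Others bid (2, 2, 14, 2): truth gives -2, best alternative gives -9.
Others bid (2, 2, 14, 9): truth gives -2, best alternative gives -9.
Others bid (2, 2, 14, 14): truth gives -2, best alternative gives -9.
Others bid (2, 9, 2, 2): truth gives -2, best alternative gives -9.
(Remaining 75 profiles checked similarly; truth is weakly best in each.)
In every case the truthful bid is at least as good as any alternative, so it is a dominant strategy.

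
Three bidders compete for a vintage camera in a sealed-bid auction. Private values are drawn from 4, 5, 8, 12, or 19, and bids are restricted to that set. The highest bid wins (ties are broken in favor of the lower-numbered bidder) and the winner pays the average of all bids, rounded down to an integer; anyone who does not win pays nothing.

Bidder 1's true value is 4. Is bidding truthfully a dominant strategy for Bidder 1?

Yes

Check each profile of the others' bids and compare truth against every alternative bid.
Others bid (5, 5): truth gives 0, best alternative gives -1.
Others bid (4, 4): truth gives 0, best alternative gives 0.
Others bid (4, 5): truth gives 0, best alternative gives 0.
Others bid (4, 8): truth gives 0, best alternative gives 0.
Others bid (4, 12): truth gives 0, best alternative gives 0.
Others bid (4, 19): truth gives 0, best alternative gives 0.
(Remaining 19 profiles checked similarly; truth is weakly best in each.)
In every case the truthful bid is at least as good as any alternative, so it is a dominant strategy.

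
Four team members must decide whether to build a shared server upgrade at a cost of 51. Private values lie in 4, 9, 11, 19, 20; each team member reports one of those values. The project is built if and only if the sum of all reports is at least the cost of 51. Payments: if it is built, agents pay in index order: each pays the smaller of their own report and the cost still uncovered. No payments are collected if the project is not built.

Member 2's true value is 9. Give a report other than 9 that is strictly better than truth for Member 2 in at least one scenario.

4

Suppose Member 1 reports 9, Member 3 reports 19 and Member 4 reports 19.
Report 9: project built, pays 9, utility 9 - 9 = 0.
Report 4: project built, pays 4, utility 9 - 4 = 5.
So reporting 4 beats truth here (5 > 0).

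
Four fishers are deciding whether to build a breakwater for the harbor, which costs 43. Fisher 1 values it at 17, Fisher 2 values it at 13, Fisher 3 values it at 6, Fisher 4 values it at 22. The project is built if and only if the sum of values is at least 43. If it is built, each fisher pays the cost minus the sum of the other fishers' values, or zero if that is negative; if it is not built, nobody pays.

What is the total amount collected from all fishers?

Total value 58 ≥ cost 43, so it is built.
Fisher 1: others sum to 41; max(0, 43 - 41) = 2.
Fisher 2: others sum to 45; max(0, 43 - 45) = 0.
Fisher 3: others sum to 52; max(0, 43 - 52) = 0.
Fisher 4: others sum to 36; max(0, 43 - 36) = 7.
Total collected = 2 + 0 + 0 + 7 = 9.

9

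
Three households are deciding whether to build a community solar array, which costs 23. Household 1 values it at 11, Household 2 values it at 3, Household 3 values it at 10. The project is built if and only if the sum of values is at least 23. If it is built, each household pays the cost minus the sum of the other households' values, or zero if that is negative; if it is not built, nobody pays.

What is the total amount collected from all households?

21

Total value 24 ≥ cost 23, so it is built.
Household 1: others sum to 13; max(0, 23 - 13) = 10.
Household 2: others sum to 21; max(0, 23 - 21) = 2.
Household 3: others sum to 14; max(0, 23 - 14) = 9.
Total collected = 10 + 2 + 9 = 21.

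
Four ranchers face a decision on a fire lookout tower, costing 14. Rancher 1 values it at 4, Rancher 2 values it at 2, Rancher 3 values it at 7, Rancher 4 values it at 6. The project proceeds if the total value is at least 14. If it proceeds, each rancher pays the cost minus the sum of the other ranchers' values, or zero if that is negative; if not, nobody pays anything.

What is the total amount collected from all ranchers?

3

Total value 19 ≥ cost 14, so it is built.
Rancher 1: others sum to 15; max(0, 14 - 15) = 0.
Rancher 2: others sum to 17; max(0, 14 - 17) = 0.
Rancher 3: others sum to 12; max(0, 14 - 12) = 2.
Rancher 4: others sum to 13; max(0, 14 - 13) = 1.
Total collected = 0 + 0 + 2 + 1 = 3.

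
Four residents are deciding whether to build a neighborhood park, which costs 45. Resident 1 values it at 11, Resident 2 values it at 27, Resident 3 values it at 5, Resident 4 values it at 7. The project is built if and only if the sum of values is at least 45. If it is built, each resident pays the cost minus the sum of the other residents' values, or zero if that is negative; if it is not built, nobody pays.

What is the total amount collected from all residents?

Total value 50 ≥ cost 45, so it is built.
Resident 1: others sum to 39; max(0, 45 - 39) = 6.
Resident 2: others sum to 23; max(0, 45 - 23) = 22.
Resident 3: others sum to 45; max(0, 45 - 45) = 0.
Resident 4: others sum to 43; max(0, 45 - 43) = 2.
Total collected = 6 + 22 + 0 + 2 = 30.

30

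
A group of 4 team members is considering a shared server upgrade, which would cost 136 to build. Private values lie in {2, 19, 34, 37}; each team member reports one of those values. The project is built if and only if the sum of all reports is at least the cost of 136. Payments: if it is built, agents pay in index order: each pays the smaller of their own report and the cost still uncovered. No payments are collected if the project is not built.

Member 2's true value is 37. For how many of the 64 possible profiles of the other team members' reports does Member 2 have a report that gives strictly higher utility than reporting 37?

Others report (34, 34, 34): truth gives 0; report 34 gives 3 > 0. Violating.
Others report (34, 34, 37): truth gives 0; report 34 gives 3 > 0. Violating.
Others report (34, 37, 34): truth gives 0; report 34 gives 3 > 0. Violating.
Others report (34, 37, 37): truth gives 0; report 34 gives 3 > 0. Violating.
Others report (2, 2, 2): truth gives 0; no alternative beats it.
Others report (2, 2, 19): truth gives 0; no alternative beats it.
(Checking all 64 profiles: 8 have a profitable deviation, 56 do not.)

8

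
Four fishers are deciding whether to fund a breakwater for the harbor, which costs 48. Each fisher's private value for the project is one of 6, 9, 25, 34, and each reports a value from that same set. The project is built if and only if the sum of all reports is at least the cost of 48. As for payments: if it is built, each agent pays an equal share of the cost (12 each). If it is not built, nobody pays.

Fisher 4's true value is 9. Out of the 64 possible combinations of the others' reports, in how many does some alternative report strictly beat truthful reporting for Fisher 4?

Others report (6, 9, 25): truth gives -3; report 6 gives 0 > -3. Violating.
Others report (6, 25, 9): truth gives -3; report 6 gives 0 > -3. Violating.
Others report (9, 6, 25): truth gives -3; report 6 gives 0 > -3. Violating.
Others report (9, 25, 6): truth gives -3; report 6 gives 0 > -3. Violating.
Others report (6, 6, 6): truth gives 0; no alternative beats it.
Others report (6, 6, 9): truth gives 0; no alternative beats it.
(Checking all 64 profiles: 6 have a profitable deviation, 58 do not.)

6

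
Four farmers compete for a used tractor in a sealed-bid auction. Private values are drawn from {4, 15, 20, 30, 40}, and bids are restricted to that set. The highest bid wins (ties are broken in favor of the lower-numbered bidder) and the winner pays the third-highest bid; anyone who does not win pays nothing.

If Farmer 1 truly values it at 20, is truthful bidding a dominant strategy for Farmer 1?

No

Consider the case where Farmer 2 bids 4, Farmer 3 bids 4 and Farmer 4 bids 30.
Truthful bid 20: loses, pays 0, utility 0.
Bid 30 instead: wins, pays 4, utility 20 - 4 = 16.
Since 16 > 0, bidding 30 is strictly better here, so truthful bidding is not dominant.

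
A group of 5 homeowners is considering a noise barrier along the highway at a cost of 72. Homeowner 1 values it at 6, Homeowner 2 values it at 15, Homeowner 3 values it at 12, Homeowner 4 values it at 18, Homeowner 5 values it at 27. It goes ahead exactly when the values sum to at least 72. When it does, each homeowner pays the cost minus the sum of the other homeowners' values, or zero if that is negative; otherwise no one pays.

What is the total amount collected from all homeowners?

Total value 78 ≥ cost 72, so it is built.
Homeowner 1: others sum to 72; max(0, 72 - 72) = 0.
Homeowner 2: others sum to 63; max(0, 72 - 63) = 9.
Homeowner 3: others sum to 66; max(0, 72 - 66) = 6.
Homeowner 4: others sum to 60; max(0, 72 - 60) = 12.
Homeowner 5: others sum to 51; max(0, 72 - 51) = 21.
Total collected = 0 + 9 + 6 + 12 + 21 = 48.

48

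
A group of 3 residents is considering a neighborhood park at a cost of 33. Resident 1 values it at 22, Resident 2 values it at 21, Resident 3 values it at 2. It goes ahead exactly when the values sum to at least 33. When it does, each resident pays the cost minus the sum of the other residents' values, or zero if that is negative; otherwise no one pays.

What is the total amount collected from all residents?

Total value 45 ≥ cost 33, so it is built.
Resident 1: others sum to 23; max(0, 33 - 23) = 10.
Resident 2: others sum to 24; max(0, 33 - 24) = 9.
Resident 3: others sum to 43; max(0, 33 - 43) = 0.
Total collected = 10 + 9 + 0 = 19.

19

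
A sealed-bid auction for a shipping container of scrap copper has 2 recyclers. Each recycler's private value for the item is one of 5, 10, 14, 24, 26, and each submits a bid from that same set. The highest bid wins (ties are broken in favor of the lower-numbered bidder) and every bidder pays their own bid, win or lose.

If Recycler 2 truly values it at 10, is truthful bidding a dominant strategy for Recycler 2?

Consider the case where Recycler 1 bids 10.
Truthful bid 10: loses but pays 10, utility -10.
Bid 5 instead: loses but pays 5, utility -5.
Since -5 > -10, bidding 5 is strictly better here, so truthful bidding is not dominant.

No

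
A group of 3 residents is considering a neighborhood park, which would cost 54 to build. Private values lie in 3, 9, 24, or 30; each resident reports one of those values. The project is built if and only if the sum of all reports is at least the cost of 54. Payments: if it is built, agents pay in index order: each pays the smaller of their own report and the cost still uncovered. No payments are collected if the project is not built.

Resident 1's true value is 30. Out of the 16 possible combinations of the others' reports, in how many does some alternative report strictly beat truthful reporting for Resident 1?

Others report (3, 30): truth gives 0; report 24 gives 6 > 0. Violating.
Others report (9, 24): truth gives 0; report 24 gives 6 > 0. Violating.
Others report (9, 30): truth gives 0; report 24 gives 6 > 0. Violating.
Others report (24, 9): truth gives 0; report 24 gives 6 > 0. Violating.
Others report (3, 3): truth gives 0; no alternative beats it.
Others report (3, 9): truth gives 0; no alternative beats it.
(Checking all 16 profiles: 10 have a profitable deviation, 6 do not.)

10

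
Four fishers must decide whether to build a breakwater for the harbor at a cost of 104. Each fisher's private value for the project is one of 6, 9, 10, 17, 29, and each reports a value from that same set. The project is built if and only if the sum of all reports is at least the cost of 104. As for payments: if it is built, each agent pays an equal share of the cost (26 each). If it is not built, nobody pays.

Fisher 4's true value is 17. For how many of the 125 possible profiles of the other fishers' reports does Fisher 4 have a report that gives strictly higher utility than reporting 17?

Others report (29, 29, 29): truth gives -9; report 6 gives 0 > -9. Violating.
Others report (6, 6, 6): truth gives 0; no alternative beats it.
Others report (6, 6, 9): truth gives 0; no alternative beats it.
(Checking all 125 profiles: 1 has a profitable deviation, 124 do not.)

1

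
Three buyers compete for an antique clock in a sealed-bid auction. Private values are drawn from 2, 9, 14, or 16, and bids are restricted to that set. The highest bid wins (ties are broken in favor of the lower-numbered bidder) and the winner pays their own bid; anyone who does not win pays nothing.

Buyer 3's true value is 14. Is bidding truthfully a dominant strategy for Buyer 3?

Consider the case where Buyer 1 bids 2 and Buyer 2 bids 2.
Truthful bid 14: wins, pays 14, utility 14 - 14 = 0.
Bid 9 instead: wins, pays 9, utility 14 - 9 = 5.
Since 5 > 0, bidding 9 is strictly better here, so truthful bidding is not dominant.

No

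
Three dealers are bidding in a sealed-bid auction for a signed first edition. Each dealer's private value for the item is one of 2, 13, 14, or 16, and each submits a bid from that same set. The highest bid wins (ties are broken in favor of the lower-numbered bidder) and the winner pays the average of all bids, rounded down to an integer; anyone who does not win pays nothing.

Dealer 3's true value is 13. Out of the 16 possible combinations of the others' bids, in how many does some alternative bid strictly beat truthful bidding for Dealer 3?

Others bid (2, 13): truth gives 0; bid 14 gives 4 > 0. Violating.
Others bid (2, 14): truth gives 0; bid 16 gives 3 > 0. Violating.
Others bid (13, 2): truth gives 0; bid 14 gives 4 > 0. Violating.
Others bid (14, 2): truth gives 0; bid 16 gives 3 > 0. Violating.
Others bid (2, 2): truth gives 8; no alternative beats it.
Others bid (2, 16): truth gives 0; no alternative beats it.
(Checking all 16 profiles: 4 have a profitable deviation, 12 do not.)

4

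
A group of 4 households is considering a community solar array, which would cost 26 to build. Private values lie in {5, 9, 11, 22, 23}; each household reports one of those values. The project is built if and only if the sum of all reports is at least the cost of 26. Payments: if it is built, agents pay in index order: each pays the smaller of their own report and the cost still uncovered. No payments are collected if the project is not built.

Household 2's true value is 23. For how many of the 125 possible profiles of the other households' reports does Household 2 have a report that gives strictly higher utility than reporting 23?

Others report (5, 5, 5): truth gives 2; report 11 gives 12 > 2. Violating.
Others report (5, 5, 9): truth gives 2; report 9 gives 14 > 2. Violating.
Others report (5, 5, 11): truth gives 2; report 5 gives 18 > 2. Violating.
Others report (5, 5, 22): truth gives 2; report 5 gives 18 > 2. Violating.
Others report (22, 5, 5): truth gives 19; no alternative beats it.
Others report (22, 5, 9): truth gives 19; no alternative beats it.
(Checking all 125 profiles: 75 have a profitable deviation, 50 do not.)

75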